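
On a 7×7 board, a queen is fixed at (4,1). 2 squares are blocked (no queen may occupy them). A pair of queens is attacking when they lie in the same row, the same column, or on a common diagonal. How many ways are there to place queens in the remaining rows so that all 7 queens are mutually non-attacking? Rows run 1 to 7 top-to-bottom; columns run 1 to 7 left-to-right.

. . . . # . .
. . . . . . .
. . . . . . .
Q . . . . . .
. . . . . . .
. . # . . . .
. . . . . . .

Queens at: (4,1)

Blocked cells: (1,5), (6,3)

6

Branch on row 1: col 2 → 2; col 3 → 1; col 6 → 2; col 7 → 1.
Sum: 2 + 1 + 2 + 1 = 6.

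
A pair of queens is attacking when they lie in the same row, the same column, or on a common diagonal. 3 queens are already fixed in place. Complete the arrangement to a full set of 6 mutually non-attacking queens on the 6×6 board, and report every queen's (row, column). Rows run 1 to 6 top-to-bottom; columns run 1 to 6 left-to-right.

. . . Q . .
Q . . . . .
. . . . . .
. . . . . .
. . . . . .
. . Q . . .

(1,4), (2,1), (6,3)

(1,4) (2,1) (3,5) (4,2) (5,6) (6,3)

Row 3: attacked by (1,4)→{2,4,6}; (2,1)→{1,2}; (6,3)→{3,6}. Safe: 5. Place at column 5.
Row 4: attacked by (1,4)→{1,4}; (2,1)→{1,3}; (3,5)→{4,5,6}; (6,3)→{1,3,5}. Safe: 2. Place at column 2.
Row 5: attacked by (1,4)→{4}; (2,1)→{1,4}; (3,5)→{3,5}; (4,2)→{1,2,3}; (6,3)→{2,3,4}. Safe: 6. Place at column 6.
Columns [4, 1, 5, 2, 6, 3], r−c [-3, 1, -2, 2, -1, 3], r+c [5, 3, 8, 6, 11, 9] are all distinct, so no two queens attack.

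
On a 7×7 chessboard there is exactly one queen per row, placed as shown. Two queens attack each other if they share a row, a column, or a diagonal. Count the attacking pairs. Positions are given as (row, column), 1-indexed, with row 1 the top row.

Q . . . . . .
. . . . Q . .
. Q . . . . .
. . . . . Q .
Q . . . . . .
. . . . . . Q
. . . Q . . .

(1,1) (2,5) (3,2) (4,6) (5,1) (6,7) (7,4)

Same column: (1,1)–(5,1) (column 1).
Total attacking pairs: 1.

1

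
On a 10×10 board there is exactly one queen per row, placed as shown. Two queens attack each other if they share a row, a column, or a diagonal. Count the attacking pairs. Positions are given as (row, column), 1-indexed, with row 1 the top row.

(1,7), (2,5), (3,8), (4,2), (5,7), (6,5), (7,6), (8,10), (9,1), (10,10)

Same column: (1,7)–(5,7) (column 7); (2,5)–(6,5) (column 5); (8,10)–(10,10) (column 10).
Same diagonal: (3,8)–(6,5) (|3−6| = |8−5| = 3); (5,7)–(8,10) (|5−8| = |7−10| = 3); (6,5)–(7,6) (|6−7| = |5−6| = 1).
Total attacking pairs: 6.

6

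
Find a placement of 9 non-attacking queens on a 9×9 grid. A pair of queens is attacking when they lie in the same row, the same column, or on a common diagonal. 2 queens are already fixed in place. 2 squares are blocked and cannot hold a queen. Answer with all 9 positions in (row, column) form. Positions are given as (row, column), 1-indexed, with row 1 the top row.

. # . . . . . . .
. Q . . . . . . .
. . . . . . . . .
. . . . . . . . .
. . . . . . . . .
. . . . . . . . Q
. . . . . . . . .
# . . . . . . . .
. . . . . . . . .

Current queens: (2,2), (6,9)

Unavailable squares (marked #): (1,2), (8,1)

(1,8) (2,2) (3,4) (4,1) (5,7) (6,9) (7,6) (8,3) (9,5)

Row 1: attacked by (2,2)→{1,2,3}; (6,9)→{4,9}. Blocked: 2. Safe: 5, 6, 7, 8. Place at column 8.
Row 3: attacked by (1,8)→{6,8}; (2,2)→{1,2,3}; (6,9)→{6,9}. Safe: 4, 5, 7. Place at column 4.
Row 4: attacked by (1,8)→{5,8}; (2,2)→{2,4}; (3,4)→{3,4,5}; (6,9)→{7,9}. Safe: 1, 6. Place at column 1.
Row 5: attacked by (1,8)→{4,8}; (2,2)→{2,5}; (3,4)→{2,4,6}; (4,1)→{1,2}; (6,9)→{8,9}. Safe: 3, 7. Place at column 7.
Row 7: attacked by (1,8)→{2,8}; (2,2)→{2,7}; (3,4)→{4,8}; (4,1)→{1,4}; (5,7)→{5,7,9}; (6,9)→{8,9}. Safe: 3, 6. Place at column 6.
Row 8: attacked by (1,8)→{1,8}; (2,2)→{2,8}; (3,4)→{4,9}; (4,1)→{1,5}; (5,7)→{4,7}; (6,9)→{7,9}; (7,6)→{5,6,7}. Blocked: 1. Safe: 3. Place at column 3.
Row 9: attacked by (1,8)→{8}; (2,2)→{2,9}; (3,4)→{4}; (4,1)→{1,6}; (5,7)→{3,7}; (6,9)→{6,9}; (7,6)→{4,6,8}; (8,3)→{2,3,4}. Safe: 5. Place at column 5.
Columns [8, 2, 4, 1, 7, 9, 6, 3, 5], r−c [-7, 0, -1, 3, -2, -3, 1, 5, 4], r+c [9, 4, 7, 5, 12, 15, 13, 11, 14] are all distinct, so no two queens attack.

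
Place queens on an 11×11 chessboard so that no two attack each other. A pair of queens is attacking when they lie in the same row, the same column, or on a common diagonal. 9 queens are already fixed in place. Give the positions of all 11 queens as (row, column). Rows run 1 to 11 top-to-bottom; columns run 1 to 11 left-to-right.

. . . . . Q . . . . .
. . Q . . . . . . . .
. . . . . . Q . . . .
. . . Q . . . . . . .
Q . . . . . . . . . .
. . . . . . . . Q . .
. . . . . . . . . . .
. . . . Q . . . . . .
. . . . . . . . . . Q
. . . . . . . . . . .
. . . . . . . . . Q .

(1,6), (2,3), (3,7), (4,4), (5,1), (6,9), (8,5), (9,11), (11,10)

(1,6) (2,3) (3,7) (4,4) (5,1) (6,9) (7,2) (8,5) (9,11) (10,8) (11,10)

Row 7: attacked by (1,6)→{6}; (2,3)→{3,8}; (3,7)→{3,7,11}; (4,4)→{1,4,7}; (5,1)→{1,3}; (6,9)→{8,9,10}; (8,5)→{4,5,6}; (9,11)→{9,11}; (11,10)→{6,10}. Safe: 2. Place at column 2.
Row 10: attacked by (1,6)→{6}; (2,3)→{3,11}; (3,7)→{7}; (4,4)→{4,10}; (5,1)→{1,6}; (6,9)→{5,9}; (7,2)→{2,5}; (8,5)→{3,5,7}; (9,11)→{10,11}; (11,10)→{9,10,11}. Safe: 8. Place at column 8.
Columns [6, 3, 7, 4, 1, 9, 2, 5, 11, 8, 10], r−c [-5, -1, -4, 0, 4, -3, 5, 3, -2, 2, 1], r+c [7, 5, 10, 8, 6, 15, 9, 13, 20, 18, 21] are all distinct, so no two queens attack.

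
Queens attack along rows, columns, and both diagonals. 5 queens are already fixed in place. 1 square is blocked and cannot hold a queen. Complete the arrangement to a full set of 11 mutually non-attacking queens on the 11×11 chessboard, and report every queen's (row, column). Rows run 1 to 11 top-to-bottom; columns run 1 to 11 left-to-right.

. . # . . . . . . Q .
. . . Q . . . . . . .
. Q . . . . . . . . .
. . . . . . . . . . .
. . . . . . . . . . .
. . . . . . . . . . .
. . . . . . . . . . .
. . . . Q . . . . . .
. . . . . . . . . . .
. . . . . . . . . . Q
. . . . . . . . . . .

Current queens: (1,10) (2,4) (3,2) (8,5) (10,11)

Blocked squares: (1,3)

Row 4: attacked by (1,10)→{7,10}; (2,4)→{2,4,6}; (3,2)→{1,2,3}; (8,5)→{1,5,9}; (10,11)→{5,11}. Safe: 8. Place at column 8.
Row 5: attacked by (1,10)→{6,10}; (2,4)→{1,4,7}; (3,2)→{2,4}; (4,8)→{7,8,9}; (8,5)→{2,5,8}; (10,11)→{6,11}. Safe: 3. Place at column 3.
Row 6: attacked by (1,10)→{5,10}; (2,4)→{4,8}; (3,2)→{2,5}; (4,8)→{6,8,10}; (5,3)→{2,3,4}; (8,5)→{3,5,7}; (10,11)→{7,11}. Safe: 1, 9. Place at column 9.
Row 7: attacked by (1,10)→{4,10}; (2,4)→{4,9}; (3,2)→{2,6}; (4,8)→{5,8,11}; (5,3)→{1,3,5}; (6,9)→{8,9,10}; (8,5)→{4,5,6}; (10,11)→{8,11}. Safe: 7. Place at column 7.
Row 9: attacked by (1,10)→{2,10}; (2,4)→{4,11}; (3,2)→{2,8}; (4,8)→{3,8}; (5,3)→{3,7}; (6,9)→{6,9}; (7,7)→{5,7,9}; (8,5)→{4,5,6}; (10,11)→{10,11}. Safe: 1. Place at column 1.
Row 11: attacked by (1,10)→{10}; (2,4)→{4}; (3,2)→{2,10}; (4,8)→{1,8}; (5,3)→{3,9}; (6,9)→{4,9}; (7,7)→{3,7,11}; (8,5)→{2,5,8}; (9,1)→{1,3}; (10,11)→{10,11}. Safe: 6. Place at column 6.
Columns [10, 4, 2, 8, 3, 9, 7, 5, 1, 11, 6], r−c [-9, -2, 1, -4, 2, -3, 0, 3, 8, -1, 5], r+c [11, 6, 5, 12, 8, 15, 14, 13, 10, 21, 17] are all distinct, so no two queens attack.

(1,10) (2,4) (3,2) (4,8) (5,3) (6,9) (7,7) (8,5) (9,1) (10,11) (11,6)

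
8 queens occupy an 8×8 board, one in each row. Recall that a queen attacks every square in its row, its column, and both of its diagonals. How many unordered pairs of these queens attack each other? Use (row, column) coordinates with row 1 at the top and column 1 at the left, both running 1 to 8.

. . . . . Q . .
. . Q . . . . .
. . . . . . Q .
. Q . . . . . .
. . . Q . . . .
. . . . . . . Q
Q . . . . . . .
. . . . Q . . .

0

All columns are distinct and no two queens satisfy |Δrow| = |Δcol|, so no pair attacks.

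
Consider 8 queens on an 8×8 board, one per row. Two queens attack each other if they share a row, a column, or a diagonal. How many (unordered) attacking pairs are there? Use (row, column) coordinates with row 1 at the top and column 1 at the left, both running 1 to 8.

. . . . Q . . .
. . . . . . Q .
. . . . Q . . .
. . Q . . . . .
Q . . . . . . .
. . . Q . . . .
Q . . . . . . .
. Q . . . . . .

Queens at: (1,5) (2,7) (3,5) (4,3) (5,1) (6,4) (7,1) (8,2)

6

Same column: (1,5)–(3,5) (column 5); (5,1)–(7,1) (column 1).
Same diagonal: (1,5)–(5,1) (|1−5| = |5−1| = 4); (3,5)–(7,1) (|3−7| = |5−1| = 4); (6,4)–(8,2) (|6−8| = |4−2| = 2); (7,1)–(8,2) (|7−8| = |1−2| = 1).
Total attacking pairs: 6.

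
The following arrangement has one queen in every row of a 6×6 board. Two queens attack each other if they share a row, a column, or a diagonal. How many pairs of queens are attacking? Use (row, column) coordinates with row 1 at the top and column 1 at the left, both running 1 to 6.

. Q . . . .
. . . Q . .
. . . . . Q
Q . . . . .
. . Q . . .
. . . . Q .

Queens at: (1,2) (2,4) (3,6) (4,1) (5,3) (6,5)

All columns are distinct and no two queens satisfy |Δrow| = |Δcol|, so no pair attacks.

0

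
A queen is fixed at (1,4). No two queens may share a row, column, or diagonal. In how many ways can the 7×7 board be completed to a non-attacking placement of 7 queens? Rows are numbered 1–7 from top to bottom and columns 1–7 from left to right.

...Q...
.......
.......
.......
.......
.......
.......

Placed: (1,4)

6

Branch on row 2: col 1 → 2; col 2 → 1; col 6 → 1; col 7 → 2.
Sum: 2 + 1 + 1 + 2 = 6.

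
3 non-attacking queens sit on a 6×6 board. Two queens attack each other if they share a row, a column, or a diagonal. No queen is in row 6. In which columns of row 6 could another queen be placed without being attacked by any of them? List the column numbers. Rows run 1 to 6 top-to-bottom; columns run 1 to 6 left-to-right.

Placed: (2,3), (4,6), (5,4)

columns 1, 2

(2,3) attacks row 6 at column 3.
(4,6) attacks row 6 at column 6 and diagonals 4.
(5,4) attacks row 6 at column 4 and diagonals 3, 5.
Attacked columns: {3, 4, 5, 6}. Safe: {1, 2}.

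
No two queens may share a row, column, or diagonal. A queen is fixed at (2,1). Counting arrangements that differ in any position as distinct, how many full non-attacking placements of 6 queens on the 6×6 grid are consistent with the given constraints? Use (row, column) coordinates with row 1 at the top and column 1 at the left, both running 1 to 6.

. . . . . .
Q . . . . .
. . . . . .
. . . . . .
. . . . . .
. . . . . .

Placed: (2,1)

Branch on row 1: col 3 → 0; col 4 → 1; col 5 → 0; col 6 → 0.
Sum: 0 + 1 + 0 + 0 = 1.

1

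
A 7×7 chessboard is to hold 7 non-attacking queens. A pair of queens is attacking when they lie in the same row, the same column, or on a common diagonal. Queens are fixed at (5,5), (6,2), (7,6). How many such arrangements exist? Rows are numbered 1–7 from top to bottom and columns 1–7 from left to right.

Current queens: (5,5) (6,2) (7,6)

1

Branch on row 1: col 3 → 1; col 4 → 0.
Sum: 1 + 0 = 1.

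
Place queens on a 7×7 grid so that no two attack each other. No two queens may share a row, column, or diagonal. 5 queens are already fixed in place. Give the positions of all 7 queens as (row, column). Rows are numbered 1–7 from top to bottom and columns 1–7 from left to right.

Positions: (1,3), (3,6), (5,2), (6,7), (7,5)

Row 2: attacked by (1,3)→{2,3,4}; (3,6)→{5,6,7}; (5,2)→{2,5}; (6,7)→{3,7}; (7,5)→{5}. Safe: 1. Place at column 1.
Row 4: attacked by (1,3)→{3,6}; (2,1)→{1,3}; (3,6)→{5,6,7}; (5,2)→{1,2,3}; (6,7)→{5,7}; (7,5)→{2,5}. Safe: 4. Place at column 4.
Columns [3, 1, 6, 4, 2, 7, 5], r−c [-2, 1, -3, 0, 3, -1, 2], r+c [4, 3, 9, 8, 7, 13, 12] are all distinct, so no two queens attack.

(1,3) (2,1) (3,6) (4,4) (5,2) (6,7) (7,5)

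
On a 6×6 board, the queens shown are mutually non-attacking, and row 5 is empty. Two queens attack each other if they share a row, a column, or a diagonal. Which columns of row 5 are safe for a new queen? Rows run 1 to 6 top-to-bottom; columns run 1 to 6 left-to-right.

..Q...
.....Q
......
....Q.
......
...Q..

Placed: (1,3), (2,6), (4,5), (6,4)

columns 1, 2

(1,3) attacks row 5 at column 3.
(2,6) attacks row 5 at column 6 and diagonals 3.
(4,5) attacks row 5 at column 5 and diagonals 4, 6.
(6,4) attacks row 5 at column 4 and diagonals 3, 5.
Attacked columns: {3, 4, 5, 6}. Safe: {1, 2}.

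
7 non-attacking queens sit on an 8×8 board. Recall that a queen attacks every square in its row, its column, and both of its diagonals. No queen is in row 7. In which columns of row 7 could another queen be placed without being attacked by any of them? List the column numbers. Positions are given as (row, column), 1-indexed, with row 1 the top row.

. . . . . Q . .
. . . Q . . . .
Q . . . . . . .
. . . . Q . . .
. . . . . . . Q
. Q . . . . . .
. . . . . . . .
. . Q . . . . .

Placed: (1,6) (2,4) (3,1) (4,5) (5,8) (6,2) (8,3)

columns 7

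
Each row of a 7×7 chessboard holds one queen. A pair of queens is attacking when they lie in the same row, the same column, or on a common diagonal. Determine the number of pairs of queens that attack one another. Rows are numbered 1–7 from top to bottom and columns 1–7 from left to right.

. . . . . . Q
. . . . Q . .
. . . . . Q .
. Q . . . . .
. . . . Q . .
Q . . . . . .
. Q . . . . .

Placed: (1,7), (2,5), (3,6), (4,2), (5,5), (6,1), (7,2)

Same column: (2,5)–(5,5) (column 5); (4,2)–(7,2) (column 2).
Same diagonal: (2,5)–(3,6) (|2−3| = |5−6| = 1); (2,5)–(6,1) (|2−6| = |5−1| = 4); (3,6)–(7,2) (|3−7| = |6−2| = 4); (6,1)–(7,2) (|6−7| = |1−2| = 1).
Total attacking pairs: 6.

6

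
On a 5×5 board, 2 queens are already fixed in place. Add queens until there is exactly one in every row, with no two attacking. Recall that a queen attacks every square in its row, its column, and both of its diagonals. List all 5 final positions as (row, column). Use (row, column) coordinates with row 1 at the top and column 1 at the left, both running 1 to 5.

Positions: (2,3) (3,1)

(1,5) (2,3) (3,1) (4,4) (5,2)

Row 1: attacked by (2,3)→{2,3,4}; (3,1)→{1,3}. Safe: 5. Place at column 5.
Row 4: attacked by (1,5)→{2,5}; (2,3)→{1,3,5}; (3,1)→{1,2}. Safe: 4. Place at column 4.
Row 5: attacked by (1,5)→{1,5}; (2,3)→{3}; (3,1)→{1,3}; (4,4)→{3,4,5}. Safe: 2. Place at column 2.
Columns [5, 3, 1, 4, 2], r−c [-4, -1, 2, 0, 3], r+c [6, 5, 4, 8, 7] are all distinct, so no two queens attack.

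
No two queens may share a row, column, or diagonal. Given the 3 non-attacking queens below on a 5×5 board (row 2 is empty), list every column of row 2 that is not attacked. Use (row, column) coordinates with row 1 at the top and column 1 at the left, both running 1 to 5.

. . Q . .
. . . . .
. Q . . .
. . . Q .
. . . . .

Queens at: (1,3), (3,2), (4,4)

(1,3) attacks row 2 at column 3 and diagonals 2, 4.
(3,2) attacks row 2 at column 2 and diagonals 1, 3.
(4,4) attacks row 2 at column 4 and diagonals 2.
Attacked columns: {1, 2, 3, 4}. Safe: {5}.

columns 5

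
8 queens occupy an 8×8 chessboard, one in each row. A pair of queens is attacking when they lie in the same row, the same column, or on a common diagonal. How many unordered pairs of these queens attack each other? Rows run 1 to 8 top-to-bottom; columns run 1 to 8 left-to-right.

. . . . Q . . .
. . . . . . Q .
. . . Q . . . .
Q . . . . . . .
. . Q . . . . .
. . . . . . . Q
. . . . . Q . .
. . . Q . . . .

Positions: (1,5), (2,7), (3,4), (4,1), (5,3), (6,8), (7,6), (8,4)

Same column: (3,4)–(8,4) (column 4).
Total attacking pairs: 1.

1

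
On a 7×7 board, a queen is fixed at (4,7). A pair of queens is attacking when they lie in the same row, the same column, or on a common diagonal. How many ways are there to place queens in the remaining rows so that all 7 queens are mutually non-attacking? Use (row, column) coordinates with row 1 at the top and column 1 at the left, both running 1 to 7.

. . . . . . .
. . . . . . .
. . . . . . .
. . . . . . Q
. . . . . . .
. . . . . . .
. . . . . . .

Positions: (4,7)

Branch on row 1: col 1 → 1; col 2 → 2; col 3 → 0; col 5 → 1; col 6 → 2.
Sum: 1 + 2 + 0 + 1 + 2 = 6.

6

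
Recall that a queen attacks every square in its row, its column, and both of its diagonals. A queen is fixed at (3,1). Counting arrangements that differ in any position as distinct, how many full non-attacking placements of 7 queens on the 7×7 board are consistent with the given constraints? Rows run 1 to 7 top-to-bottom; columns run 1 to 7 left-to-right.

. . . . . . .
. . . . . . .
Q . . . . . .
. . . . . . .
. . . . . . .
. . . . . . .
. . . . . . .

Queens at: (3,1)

6

Branch on row 1: col 2 → 2; col 4 → 1; col 5 → 1; col 6 → 1; col 7 → 1.
Sum: 2 + 1 + 1 + 1 + 1 = 6.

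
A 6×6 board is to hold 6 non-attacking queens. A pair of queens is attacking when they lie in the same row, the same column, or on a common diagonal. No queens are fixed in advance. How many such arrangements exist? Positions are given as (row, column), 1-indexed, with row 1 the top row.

4

Branch on row 1: col 1 → 0; col 2 → 1; col 3 → 1; col 4 → 1; col 5 → 1; col 6 → 0.
Sum: 0 + 1 + 1 + 1 + 1 + 0 = 4.
(This is the classic 6-queens count.)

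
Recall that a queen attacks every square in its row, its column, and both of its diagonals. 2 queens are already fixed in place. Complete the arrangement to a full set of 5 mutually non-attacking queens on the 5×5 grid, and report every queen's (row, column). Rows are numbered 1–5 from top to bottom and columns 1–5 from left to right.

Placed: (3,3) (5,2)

Row 1: attacked by (3,3)→{1,3,5}; (5,2)→{2}. Safe: 4. Place at column 4.
Row 2: attacked by (1,4)→{3,4,5}; (3,3)→{2,3,4}; (5,2)→{2,5}. Safe: 1. Place at column 1.
Row 4: attacked by (1,4)→{1,4}; (2,1)→{1,3}; (3,3)→{2,3,4}; (5,2)→{1,2,3}. Safe: 5. Place at column 5.
Columns [4, 1, 3, 5, 2], r−c [-3, 1, 0, -1, 3], r+c [5, 3, 6, 9, 7] are all distinct, so no two queens attack.

(1,4) (2,1) (3,3) (4,5) (5,2)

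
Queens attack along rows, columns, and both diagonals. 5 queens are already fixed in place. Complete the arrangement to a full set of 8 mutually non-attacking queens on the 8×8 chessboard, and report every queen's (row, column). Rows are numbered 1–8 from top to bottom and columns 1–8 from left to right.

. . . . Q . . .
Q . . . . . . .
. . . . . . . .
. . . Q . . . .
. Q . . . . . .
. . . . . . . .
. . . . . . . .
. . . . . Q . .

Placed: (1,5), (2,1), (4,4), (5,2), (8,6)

(1,5) (2,1) (3,8) (4,4) (5,2) (6,7) (7,3) (8,6)

Row 3: attacked by (1,5)→{3,5,7}; (2,1)→{1,2}; (4,4)→{3,4,5}; (5,2)→{2,4}; (8,6)→{1,6}. Safe: 8. Place at column 8.
Row 6: attacked by (1,5)→{5}; (2,1)→{1,5}; (3,8)→{5,8}; (4,4)→{2,4,6}; (5,2)→{1,2,3}; (8,6)→{4,6,8}. Safe: 7. Place at column 7.
Row 7: attacked by (1,5)→{5}; (2,1)→{1,6}; (3,8)→{4,8}; (4,4)→{1,4,7}; (5,2)→{2,4}; (6,7)→{6,7,8}; (8,6)→{5,6,7}. Safe: 3. Place at column 3.
Columns [5, 1, 8, 4, 2, 7, 3, 6], r−c [-4, 1, -5, 0, 3, -1, 4, 2], r+c [6, 3, 11, 8, 7, 13, 10, 14] are all distinct, so no two queens attack.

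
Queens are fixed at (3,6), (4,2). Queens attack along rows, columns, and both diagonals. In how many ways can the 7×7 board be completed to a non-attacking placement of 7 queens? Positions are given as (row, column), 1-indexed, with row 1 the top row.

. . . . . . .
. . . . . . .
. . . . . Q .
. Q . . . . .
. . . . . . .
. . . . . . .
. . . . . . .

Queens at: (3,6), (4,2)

2

Branch on row 1: col 1 → 0; col 3 → 1; col 7 → 1.
Sum: 0 + 1 + 1 = 2.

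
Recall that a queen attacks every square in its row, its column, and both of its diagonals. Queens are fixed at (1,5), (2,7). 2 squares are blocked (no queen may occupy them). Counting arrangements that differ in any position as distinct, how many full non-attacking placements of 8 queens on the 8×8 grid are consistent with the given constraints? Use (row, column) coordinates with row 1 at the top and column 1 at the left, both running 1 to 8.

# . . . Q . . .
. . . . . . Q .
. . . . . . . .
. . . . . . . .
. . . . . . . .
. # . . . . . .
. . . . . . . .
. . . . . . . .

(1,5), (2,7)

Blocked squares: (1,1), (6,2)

Branch on row 3: col 1 → 2; col 2 → 3; col 4 → 1.
Sum: 2 + 3 + 1 = 6.

6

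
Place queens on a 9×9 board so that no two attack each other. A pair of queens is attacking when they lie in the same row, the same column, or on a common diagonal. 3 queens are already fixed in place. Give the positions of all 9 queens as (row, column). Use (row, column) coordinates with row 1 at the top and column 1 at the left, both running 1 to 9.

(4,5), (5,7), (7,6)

Row 1: attacked by (4,5)→{2,5,8}; (5,7)→{3,7}; (7,6)→{6}. Safe: 1, 4, 9. Place at column 4.
Row 2: attacked by (1,4)→{3,4,5}; (4,5)→{3,5,7}; (5,7)→{4,7}; (7,6)→{1,6}. Safe: 2, 8, 9. Place at column 8.
Row 3: attacked by (1,4)→{2,4,6}; (2,8)→{7,8,9}; (4,5)→{4,5,6}; (5,7)→{5,7,9}; (7,6)→{2,6}. Safe: 1, 3. Place at column 1.
Row 6: attacked by (1,4)→{4,9}; (2,8)→{4,8}; (3,1)→{1,4}; (4,5)→{3,5,7}; (5,7)→{6,7,8}; (7,6)→{5,6,7}. Safe: 2. Place at column 2.
Row 8: attacked by (1,4)→{4}; (2,8)→{2,8}; (3,1)→{1,6}; (4,5)→{1,5,9}; (5,7)→{4,7}; (6,2)→{2,4}; (7,6)→{5,6,7}. Safe: 3. Place at column 3.
Row 9: attacked by (1,4)→{4}; (2,8)→{1,8}; (3,1)→{1,7}; (4,5)→{5}; (5,7)→{3,7}; (6,2)→{2,5}; (7,6)→{4,6,8}; (8,3)→{2,3,4}. Safe: 9. Place at column 9.
Columns [4, 8, 1, 5, 7, 2, 6, 3, 9], r−c [-3, -6, 2, -1, -2, 4, 1, 5, 0], r+c [5, 10, 4, 9, 12, 8, 13, 11, 18] are all distinct, so no two queens attack.

(1,4) (2,8) (3,1) (4,5) (5,7) (6,2) (7,6) (8,3) (9,9)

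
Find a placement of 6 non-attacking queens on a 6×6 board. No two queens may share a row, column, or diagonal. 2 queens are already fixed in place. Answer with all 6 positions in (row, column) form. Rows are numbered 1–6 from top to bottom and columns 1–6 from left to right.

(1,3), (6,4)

(1,3) (2,6) (3,2) (4,5) (5,1) (6,4)

Row 2: attacked by (1,3)→{2,3,4}; (6,4)→{4}. Safe: 1, 5, 6. Place at column 6.
Row 3: attacked by (1,3)→{1,3,5}; (2,6)→{5,6}; (6,4)→{1,4}. Safe: 2. Place at column 2.
Row 4: attacked by (1,3)→{3,6}; (2,6)→{4,6}; (3,2)→{1,2,3}; (6,4)→{2,4,6}. Safe: 5. Place at column 5.
Row 5: attacked by (1,3)→{3}; (2,6)→{3,6}; (3,2)→{2,4}; (4,5)→{4,5,6}; (6,4)→{3,4,5}. Safe: 1. Place at column 1.
Columns [3, 6, 2, 5, 1, 4], r−c [-2, -4, 1, -1, 4, 2], r+c [4, 8, 5, 9, 6, 10] are all distinct, so no two queens attack.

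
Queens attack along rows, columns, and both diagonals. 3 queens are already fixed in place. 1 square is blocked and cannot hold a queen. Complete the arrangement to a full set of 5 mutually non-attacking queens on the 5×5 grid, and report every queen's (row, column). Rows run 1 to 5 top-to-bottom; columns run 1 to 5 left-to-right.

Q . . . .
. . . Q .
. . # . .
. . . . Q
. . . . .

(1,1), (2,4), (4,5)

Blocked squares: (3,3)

Row 3: attacked by (1,1)→{1,3}; (2,4)→{3,4,5}; (4,5)→{4,5}. Blocked: 3. Safe: 2. Place at column 2.
Row 5: attacked by (1,1)→{1,5}; (2,4)→{1,4}; (3,2)→{2,4}; (4,5)→{4,5}. Safe: 3. Place at column 3.
Columns [1, 4, 2, 5, 3], r−c [0, -2, 1, -1, 2], r+c [2, 6, 5, 9, 8] are all distinct, so no two queens attack.

(1,1) (2,4) (3,2) (4,5) (5,3)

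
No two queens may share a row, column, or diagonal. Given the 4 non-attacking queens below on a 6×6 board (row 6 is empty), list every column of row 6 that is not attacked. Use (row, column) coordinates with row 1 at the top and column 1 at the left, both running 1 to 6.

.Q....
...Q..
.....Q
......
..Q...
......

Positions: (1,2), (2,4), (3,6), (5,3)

columns 1, 5

(1,2) attacks row 6 at column 2.
(2,4) attacks row 6 at column 4.
(3,6) attacks row 6 at column 6 and diagonals 3.
(5,3) attacks row 6 at column 3 and diagonals 2, 4.
Attacked columns: {2, 3, 4, 6}. Safe: {1, 5}.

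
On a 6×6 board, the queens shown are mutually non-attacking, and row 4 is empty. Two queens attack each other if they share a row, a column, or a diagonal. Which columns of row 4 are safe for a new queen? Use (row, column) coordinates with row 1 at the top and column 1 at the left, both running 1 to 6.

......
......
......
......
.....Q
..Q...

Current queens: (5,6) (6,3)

columns 2, 4

(5,6) attacks row 4 at column 6 and diagonals 5.
(6,3) attacks row 4 at column 3 and diagonals 1, 5.
Attacked columns: {1, 3, 5, 6}. Safe: {2, 4}.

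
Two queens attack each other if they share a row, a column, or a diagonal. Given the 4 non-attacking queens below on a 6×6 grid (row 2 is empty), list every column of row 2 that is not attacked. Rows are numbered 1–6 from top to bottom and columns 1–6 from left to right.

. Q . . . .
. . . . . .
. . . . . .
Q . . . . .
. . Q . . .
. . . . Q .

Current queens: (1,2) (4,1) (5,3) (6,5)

columns 4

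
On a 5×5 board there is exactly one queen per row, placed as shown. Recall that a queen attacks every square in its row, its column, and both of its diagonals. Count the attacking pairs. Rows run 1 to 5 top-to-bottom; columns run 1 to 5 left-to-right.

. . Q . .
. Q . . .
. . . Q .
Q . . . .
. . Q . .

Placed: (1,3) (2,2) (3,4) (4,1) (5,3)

2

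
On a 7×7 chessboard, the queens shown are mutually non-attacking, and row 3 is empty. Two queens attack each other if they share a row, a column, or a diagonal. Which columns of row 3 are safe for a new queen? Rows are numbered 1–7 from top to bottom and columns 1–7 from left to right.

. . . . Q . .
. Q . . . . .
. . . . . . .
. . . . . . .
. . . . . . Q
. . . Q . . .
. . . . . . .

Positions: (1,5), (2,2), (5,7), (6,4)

(1,5) attacks row 3 at column 5 and diagonals 3, 7.
(2,2) attacks row 3 at column 2 and diagonals 1, 3.
(5,7) attacks row 3 at column 7 and diagonals 5.
(6,4) attacks row 3 at column 4 and diagonals 1, 7.
Attacked columns: {1, 2, 3, 4, 5, 7}. Safe: {6}.

columns 6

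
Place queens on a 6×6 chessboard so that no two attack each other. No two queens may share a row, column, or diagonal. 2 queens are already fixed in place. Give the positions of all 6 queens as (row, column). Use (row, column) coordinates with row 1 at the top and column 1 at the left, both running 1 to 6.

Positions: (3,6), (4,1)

Row 1: attacked by (3,6)→{4,6}; (4,1)→{1,4}. Safe: 2, 3, 5. Place at column 2.
Row 2: attacked by (1,2)→{1,2,3}; (3,6)→{5,6}; (4,1)→{1,3}. Safe: 4. Place at column 4.
Row 5: attacked by (1,2)→{2,6}; (2,4)→{1,4}; (3,6)→{4,6}; (4,1)→{1,2}. Safe: 3, 5. Place at column 3.
Row 6: attacked by (1,2)→{2}; (2,4)→{4}; (3,6)→{3,6}; (4,1)→{1,3}; (5,3)→{2,3,4}. Safe: 5. Place at column 5.
Columns [2, 4, 6, 1, 3, 5], r−c [-1, -2, -3, 3, 2, 1], r+c [3, 6, 9, 5, 8, 11] are all distinct, so no two queens attack.

(1,2) (2,4) (3,6) (4,1) (5,3) (6,5)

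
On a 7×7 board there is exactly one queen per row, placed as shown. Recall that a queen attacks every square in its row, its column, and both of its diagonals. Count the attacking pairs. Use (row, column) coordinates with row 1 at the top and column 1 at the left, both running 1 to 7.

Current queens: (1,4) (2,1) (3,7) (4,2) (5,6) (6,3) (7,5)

Same diagonal: (4,2)–(7,5) (|4−7| = |2−5| = 3).
Total attacking pairs: 1.

1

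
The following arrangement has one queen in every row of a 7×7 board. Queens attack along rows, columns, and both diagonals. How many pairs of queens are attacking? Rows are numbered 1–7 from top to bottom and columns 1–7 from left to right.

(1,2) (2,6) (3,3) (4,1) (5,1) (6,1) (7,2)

Same column: (1,2)–(7,2) (column 2); (4,1)–(5,1) (column 1); (4,1)–(6,1) (column 1); (5,1)–(6,1) (column 1).
Same diagonal: (3,3)–(5,1) (|3−5| = |3−1| = 2); (6,1)–(7,2) (|6−7| = |1−2| = 1).
Total attacking pairs: 6.

6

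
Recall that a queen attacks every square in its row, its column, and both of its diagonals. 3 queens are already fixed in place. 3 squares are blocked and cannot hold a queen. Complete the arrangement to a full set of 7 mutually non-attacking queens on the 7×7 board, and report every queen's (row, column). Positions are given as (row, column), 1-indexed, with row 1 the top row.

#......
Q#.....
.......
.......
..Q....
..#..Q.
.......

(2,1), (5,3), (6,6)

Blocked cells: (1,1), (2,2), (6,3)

Row 1: attacked by (2,1)→{1,2}; (5,3)→{3,7}; (6,6)→{1,6}. Blocked: 1. Safe: 4, 5. Place at column 5.
Row 3: attacked by (1,5)→{3,5,7}; (2,1)→{1,2}; (5,3)→{1,3,5}; (6,6)→{3,6}. Safe: 4. Place at column 4.
Row 4: attacked by (1,5)→{2,5}; (2,1)→{1,3}; (3,4)→{3,4,5}; (5,3)→{2,3,4}; (6,6)→{4,6}. Safe: 7. Place at column 7.
Row 7: attacked by (1,5)→{5}; (2,1)→{1,6}; (3,4)→{4}; (4,7)→{4,7}; (5,3)→{1,3,5}; (6,6)→{5,6,7}. Safe: 2. Place at column 2.
Columns [5, 1, 4, 7, 3, 6, 2], r−c [-4, 1, -1, -3, 2, 0, 5], r+c [6, 3, 7, 11, 8, 12, 9] are all distinct, so no two queens attack.

(1,5) (2,1) (3,4) (4,7) (5,3) (6,6) (7,2)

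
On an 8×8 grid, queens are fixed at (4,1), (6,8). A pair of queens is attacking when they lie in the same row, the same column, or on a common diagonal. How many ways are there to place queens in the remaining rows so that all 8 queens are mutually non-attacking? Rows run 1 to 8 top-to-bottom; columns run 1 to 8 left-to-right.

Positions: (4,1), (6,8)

4

Branch on row 1: col 2 → 1; col 5 → 1; col 6 → 1; col 7 → 1.
Sum: 1 + 1 + 1 + 1 = 4.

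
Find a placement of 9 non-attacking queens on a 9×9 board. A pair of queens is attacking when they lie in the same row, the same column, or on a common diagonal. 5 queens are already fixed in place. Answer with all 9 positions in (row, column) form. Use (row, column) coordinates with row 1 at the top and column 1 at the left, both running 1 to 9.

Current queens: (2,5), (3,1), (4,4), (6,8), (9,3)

Row 1: attacked by (2,5)→{4,5,6}; (3,1)→{1,3}; (4,4)→{1,4,7}; (6,8)→{3,8}; (9,3)→{3}. Safe: 2, 9. Place at column 9.
Row 5: attacked by (1,9)→{5,9}; (2,5)→{2,5,8}; (3,1)→{1,3}; (4,4)→{3,4,5}; (6,8)→{7,8,9}; (9,3)→{3,7}. Safe: 6. Place at column 6.
Row 7: attacked by (1,9)→{3,9}; (2,5)→{5}; (3,1)→{1,5}; (4,4)→{1,4,7}; (5,6)→{4,6,8}; (6,8)→{7,8,9}; (9,3)→{1,3,5}. Safe: 2. Place at column 2.
Row 8: attacked by (1,9)→{2,9}; (2,5)→{5}; (3,1)→{1,6}; (4,4)→{4,8}; (5,6)→{3,6,9}; (6,8)→{6,8}; (7,2)→{1,2,3}; (9,3)→{2,3,4}. Safe: 7. Place at column 7.
Columns [9, 5, 1, 4, 6, 8, 2, 7, 3], r−c [-8, -3, 2, 0, -1, -2, 5, 1, 6], r+c [10, 7, 4, 8, 11, 14, 9, 15, 12] are all distinct, so no two queens attack.

(1,9) (2,5) (3,1) (4,4) (5,6) (6,8) (7,2) (8,7) (9,3)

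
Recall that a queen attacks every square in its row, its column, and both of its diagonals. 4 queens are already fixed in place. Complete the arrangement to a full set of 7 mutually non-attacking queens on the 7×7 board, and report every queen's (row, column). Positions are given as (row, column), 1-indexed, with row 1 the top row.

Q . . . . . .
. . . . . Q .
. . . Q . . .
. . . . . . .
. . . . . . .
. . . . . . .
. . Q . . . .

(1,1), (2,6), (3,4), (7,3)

Row 4: attacked by (1,1)→{1,4}; (2,6)→{4,6}; (3,4)→{3,4,5}; (7,3)→{3,6}. Safe: 2, 7. Place at column 2.
Row 5: attacked by (1,1)→{1,5}; (2,6)→{3,6}; (3,4)→{2,4,6}; (4,2)→{1,2,3}; (7,3)→{1,3,5}. Safe: 7. Place at column 7.
Row 6: attacked by (1,1)→{1,6}; (2,6)→{2,6}; (3,4)→{1,4,7}; (4,2)→{2,4}; (5,7)→{6,7}; (7,3)→{2,3,4}. Safe: 5. Place at column 5.
Columns [1, 6, 4, 2, 7, 5, 3], r−c [0, -4, -1, 2, -2, 1, 4], r+c [2, 8, 7, 6, 12, 11, 10] are all distinct, so no two queens attack.

(1,1) (2,6) (3,4) (4,2) (5,7) (6,5) (7,3)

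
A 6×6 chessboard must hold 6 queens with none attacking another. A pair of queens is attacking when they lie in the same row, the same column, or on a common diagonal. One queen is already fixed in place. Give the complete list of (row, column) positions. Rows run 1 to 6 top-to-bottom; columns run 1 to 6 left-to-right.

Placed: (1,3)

(1,3) (2,6) (3,2) (4,5) (5,1) (6,4)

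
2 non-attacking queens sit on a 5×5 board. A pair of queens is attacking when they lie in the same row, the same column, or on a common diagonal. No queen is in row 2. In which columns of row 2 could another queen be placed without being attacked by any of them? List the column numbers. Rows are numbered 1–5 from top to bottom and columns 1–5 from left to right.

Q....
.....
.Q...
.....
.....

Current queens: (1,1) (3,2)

columns 4, 5

(1,1) attacks row 2 at column 1 and diagonals 2.
(3,2) attacks row 2 at column 2 and diagonals 1, 3.
Attacked columns: {1, 2, 3}. Safe: {4, 5}.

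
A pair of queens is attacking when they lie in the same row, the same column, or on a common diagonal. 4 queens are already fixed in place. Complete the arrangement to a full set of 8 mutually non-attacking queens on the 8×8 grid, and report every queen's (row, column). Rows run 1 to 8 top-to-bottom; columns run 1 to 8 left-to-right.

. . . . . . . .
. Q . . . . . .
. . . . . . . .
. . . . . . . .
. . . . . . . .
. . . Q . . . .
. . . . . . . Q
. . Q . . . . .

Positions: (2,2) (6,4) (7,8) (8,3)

(1,5) (2,2) (3,6) (4,1) (5,7) (6,4) (7,8) (8,3)

Row 1: attacked by (2,2)→{1,2,3}; (6,4)→{4}; (7,8)→{2,8}; (8,3)→{3}. Safe: 5, 6, 7. Place at column 5.
Row 3: attacked by (1,5)→{3,5,7}; (2,2)→{1,2,3}; (6,4)→{1,4,7}; (7,8)→{4,8}; (8,3)→{3,8}. Safe: 6. Place at column 6.
Row 4: attacked by (1,5)→{2,5,8}; (2,2)→{2,4}; (3,6)→{5,6,7}; (6,4)→{2,4,6}; (7,8)→{5,8}; (8,3)→{3,7}. Safe: 1. Place at column 1.
Row 5: attacked by (1,5)→{1,5}; (2,2)→{2,5}; (3,6)→{4,6,8}; (4,1)→{1,2}; (6,4)→{3,4,5}; (7,8)→{6,8}; (8,3)→{3,6}. Safe: 7. Place at column 7.
Columns [5, 2, 6, 1, 7, 4, 8, 3], r−c [-4, 0, -3, 3, -2, 2, -1, 5], r+c [6, 4, 9, 5, 12, 10, 15, 11] are all distinct, so no two queens attack.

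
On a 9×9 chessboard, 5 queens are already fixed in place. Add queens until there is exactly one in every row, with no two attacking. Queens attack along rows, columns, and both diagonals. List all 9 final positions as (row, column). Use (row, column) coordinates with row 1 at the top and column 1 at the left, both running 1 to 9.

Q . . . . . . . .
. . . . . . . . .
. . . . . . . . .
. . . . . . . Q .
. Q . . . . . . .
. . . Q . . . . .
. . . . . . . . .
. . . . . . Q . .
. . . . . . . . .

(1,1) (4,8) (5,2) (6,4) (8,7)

(1,1) (2,3) (3,6) (4,8) (5,2) (6,4) (7,9) (8,7) (9,5)

Row 2: attacked by (1,1)→{1,2}; (4,8)→{6,8}; (5,2)→{2,5}; (6,4)→{4,8}; (8,7)→{1,7}. Safe: 3, 9. Place at column 3.
Row 3: attacked by (1,1)→{1,3}; (2,3)→{2,3,4}; (4,8)→{7,8,9}; (5,2)→{2,4}; (6,4)→{1,4,7}; (8,7)→{2,7}. Safe: 5, 6. Place at column 6.
Row 7: attacked by (1,1)→{1,7}; (2,3)→{3,8}; (3,6)→{2,6}; (4,8)→{5,8}; (5,2)→{2,4}; (6,4)→{3,4,5}; (8,7)→{6,7,8}. Safe: 9. Place at column 9.
Row 9: attacked by (1,1)→{1,9}; (2,3)→{3}; (3,6)→{6}; (4,8)→{3,8}; (5,2)→{2,6}; (6,4)→{1,4,7}; (7,9)→{7,9}; (8,7)→{6,7,8}. Safe: 5. Place at column 5.
Columns [1, 3, 6, 8, 2, 4, 9, 7, 5], r−c [0, -1, -3, -4, 3, 2, -2, 1, 4], r+c [2, 5, 9, 12, 7, 10, 16, 15, 14] are all distinct, so no two queens attack.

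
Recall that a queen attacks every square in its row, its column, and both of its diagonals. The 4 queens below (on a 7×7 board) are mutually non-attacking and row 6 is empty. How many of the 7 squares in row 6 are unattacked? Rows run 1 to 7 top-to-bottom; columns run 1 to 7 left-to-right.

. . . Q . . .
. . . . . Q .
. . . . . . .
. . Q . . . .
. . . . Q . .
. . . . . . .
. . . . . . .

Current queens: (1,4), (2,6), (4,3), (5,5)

1

(1,4) attacks row 6 at column 4.
(2,6) attacks row 6 at column 6 and diagonals 2.
(4,3) attacks row 6 at column 3 and diagonals 1, 5.
(5,5) attacks row 6 at column 5 and diagonals 4, 6.
Attacked columns: {1, 2, 3, 4, 5, 6}. Safe: {7}.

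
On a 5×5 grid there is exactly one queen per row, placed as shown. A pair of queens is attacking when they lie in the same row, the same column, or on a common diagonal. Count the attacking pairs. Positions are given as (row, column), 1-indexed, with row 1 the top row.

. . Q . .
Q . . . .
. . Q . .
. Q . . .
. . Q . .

Same column: (1,3)–(3,3) (column 3); (1,3)–(5,3) (column 3); (3,3)–(5,3) (column 3).
Same diagonal: (3,3)–(4,2) (|3−4| = |3−2| = 1); (4,2)–(5,3) (|4−5| = |2−3| = 1).
Total attacking pairs: 5.

5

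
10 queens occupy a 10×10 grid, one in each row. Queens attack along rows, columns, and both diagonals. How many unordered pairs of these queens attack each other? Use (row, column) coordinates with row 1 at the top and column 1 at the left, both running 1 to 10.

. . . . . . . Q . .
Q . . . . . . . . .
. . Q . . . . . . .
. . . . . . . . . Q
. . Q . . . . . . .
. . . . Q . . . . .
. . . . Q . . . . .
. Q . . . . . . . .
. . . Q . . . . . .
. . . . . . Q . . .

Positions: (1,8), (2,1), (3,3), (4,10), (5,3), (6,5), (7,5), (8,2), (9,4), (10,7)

4

Same column: (3,3)–(5,3) (column 3); (6,5)–(7,5) (column 5).
Same diagonal: (2,1)–(6,5) (|2−6| = |1−5| = 4); (5,3)–(7,5) (|5−7| = |3−5| = 2).
Total attacking pairs: 4.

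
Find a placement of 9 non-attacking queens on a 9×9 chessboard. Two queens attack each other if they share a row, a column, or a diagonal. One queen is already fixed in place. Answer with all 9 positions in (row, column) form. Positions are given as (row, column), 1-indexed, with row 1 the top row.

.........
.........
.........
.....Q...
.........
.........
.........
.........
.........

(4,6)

(1,8) (2,1) (3,4) (4,6) (5,3) (6,9) (7,7) (8,5) (9,2)

Row 1: attacked by (4,6)→{3,6,9}. Safe: 1, 2, 4, 5, 7, 8. Place at column 8.
Row 2: attacked by (1,8)→{7,8,9}; (4,6)→{4,6,8}. Safe: 1, 2, 3, 5. Place at column 1.
Row 3: attacked by (1,8)→{6,8}; (2,1)→{1,2}; (4,6)→{5,6,7}. Safe: 3, 4, 9. Place at column 4.
Row 5: attacked by (1,8)→{4,8}; (2,1)→{1,4}; (3,4)→{2,4,6}; (4,6)→{5,6,7}. Safe: 3, 9. Place at column 3.
Row 6: attacked by (1,8)→{3,8}; (2,1)→{1,5}; (3,4)→{1,4,7}; (4,6)→{4,6,8}; (5,3)→{2,3,4}. Safe: 9. Place at column 9.
Row 7: attacked by (1,8)→{2,8}; (2,1)→{1,6}; (3,4)→{4,8}; (4,6)→{3,6,9}; (5,3)→{1,3,5}; (6,9)→{8,9}. Safe: 7. Place at column 7.
Row 8: attacked by (1,8)→{1,8}; (2,1)→{1,7}; (3,4)→{4,9}; (4,6)→{2,6}; (5,3)→{3,6}; (6,9)→{7,9}; (7,7)→{6,7,8}. Safe: 5. Place at column 5.
Row 9: attacked by (1,8)→{8}; (2,1)→{1,8}; (3,4)→{4}; (4,6)→{1,6}; (5,3)→{3,7}; (6,9)→{6,9}; (7,7)→{5,7,9}; (8,5)→{4,5,6}. Safe: 2. Place at column 2.
Columns [8, 1, 4, 6, 3, 9, 7, 5, 2], r−c [-7, 1, -1, -2, 2, -3, 0, 3, 7], r+c [9, 3, 7, 10, 8, 15, 14, 13, 11] are all distinct, so no two queens attack.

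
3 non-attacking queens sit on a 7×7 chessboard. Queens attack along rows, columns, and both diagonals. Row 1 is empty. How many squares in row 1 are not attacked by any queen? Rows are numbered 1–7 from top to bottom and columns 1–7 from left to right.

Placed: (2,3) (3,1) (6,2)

2

(2,3) attacks row 1 at column 3 and diagonals 2, 4.
(3,1) attacks row 1 at column 1 and diagonals 3.
(6,2) attacks row 1 at column 2 and diagonals 7.
Attacked columns: {1, 2, 3, 4, 7}. Safe: {5, 6}.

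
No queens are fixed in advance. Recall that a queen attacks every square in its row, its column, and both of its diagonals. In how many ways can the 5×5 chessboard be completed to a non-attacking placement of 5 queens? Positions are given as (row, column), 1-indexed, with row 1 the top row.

10

Branch on row 1: col 1 → 2; col 2 → 2; col 3 → 2; col 4 → 2; col 5 → 2.
Sum: 2 + 2 + 2 + 2 + 2 = 10.
(This is the classic 5-queens count.)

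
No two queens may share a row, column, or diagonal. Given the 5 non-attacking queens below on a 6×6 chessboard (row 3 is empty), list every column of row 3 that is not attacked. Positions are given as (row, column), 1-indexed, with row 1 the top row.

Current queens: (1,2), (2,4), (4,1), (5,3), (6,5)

columns 6

(1,2) attacks row 3 at column 2 and diagonals 4.
(2,4) attacks row 3 at column 4 and diagonals 3, 5.
(4,1) attacks row 3 at column 1 and diagonals 2.
(5,3) attacks row 3 at column 3 and diagonals 1, 5.
(6,5) attacks row 3 at column 5 and diagonals 2.
Attacked columns: {1, 2, 3, 4, 5}. Safe: {6}.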